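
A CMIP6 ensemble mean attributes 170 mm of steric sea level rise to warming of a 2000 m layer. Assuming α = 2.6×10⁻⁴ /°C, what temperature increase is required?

ΔT = Δh/(αH) = 0.17 / (2.6×10⁻⁴ × 2000) ≈ 0.3269 K

0.33 K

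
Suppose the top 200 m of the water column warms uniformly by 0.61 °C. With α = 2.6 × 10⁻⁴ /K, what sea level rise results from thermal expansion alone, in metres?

0.0317 m

Δh = αΔT·H = 2.6×10⁻⁴ × 0.61 × 200 = 0.03172 m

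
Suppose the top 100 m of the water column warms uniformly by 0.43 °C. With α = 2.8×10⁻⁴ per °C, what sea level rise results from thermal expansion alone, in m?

Δh = αΔT·H = 2.8×10⁻⁴ × 0.43 × 100 = 0.01204 m

Δh ≈ 0.0120 m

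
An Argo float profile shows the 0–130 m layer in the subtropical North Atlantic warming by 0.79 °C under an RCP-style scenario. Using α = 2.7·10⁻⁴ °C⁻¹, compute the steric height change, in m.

Δh = αΔT·H = 2.7×10⁻⁴ × 0.79 × 130 = 0.027729 m

Δh = 0.0277 m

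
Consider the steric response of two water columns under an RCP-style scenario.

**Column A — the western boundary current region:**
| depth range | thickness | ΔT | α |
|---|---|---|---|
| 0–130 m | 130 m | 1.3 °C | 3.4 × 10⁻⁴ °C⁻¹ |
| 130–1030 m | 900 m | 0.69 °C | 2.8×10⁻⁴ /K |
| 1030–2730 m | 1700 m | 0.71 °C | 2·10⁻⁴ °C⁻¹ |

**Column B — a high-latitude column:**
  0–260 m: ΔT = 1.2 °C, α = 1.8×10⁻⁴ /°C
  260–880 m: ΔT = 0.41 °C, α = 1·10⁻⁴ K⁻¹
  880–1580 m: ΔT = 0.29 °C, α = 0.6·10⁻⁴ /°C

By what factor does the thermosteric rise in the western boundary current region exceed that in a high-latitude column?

5.0

A 0–130 m: 1.3 × 130 × 3.4×10⁻⁴ = 0.05746 m
A 0.69 × 2.8×10⁻⁴ × 900 = 0.17388 m
A 1030–2730 m: 0.71 × 1700 × 2×10⁻⁴ = 0.24140 m
A total: 0.47274 m
B 0–260 m: 1.2 × 1.8×10⁻⁴ × 260 = 0.05616 m
B Layer 2: 0.41 × 1×10⁻⁴ × 620 = 0.02542 m
B 880–1580 m: 0.6×10⁻⁴ × 700 × 0.29 = 0.01218 m
B total: 0.09376 m
Ratio: 0.47274 / 0.09376 ≈ 5.042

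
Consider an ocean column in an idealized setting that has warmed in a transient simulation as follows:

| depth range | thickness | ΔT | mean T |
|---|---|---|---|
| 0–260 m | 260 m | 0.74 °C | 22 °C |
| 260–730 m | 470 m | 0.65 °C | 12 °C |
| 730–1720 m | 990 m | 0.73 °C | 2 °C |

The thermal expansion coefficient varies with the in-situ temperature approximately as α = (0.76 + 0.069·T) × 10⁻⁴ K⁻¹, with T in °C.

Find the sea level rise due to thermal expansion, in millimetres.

Layer 1: α = (0.76 + 0.069×22)×10⁻⁴ = 2.278×10⁻⁴ K⁻¹
Layer 2: α = (0.76 + 0.069×12)×10⁻⁴ = 1.588×10⁻⁴ K⁻¹
Layer 3: α = (0.76 + 0.069×2)×10⁻⁴ = 0.898×10⁻⁴ K⁻¹
Layer 1: 260 × 0.74 × 2.278×10⁻⁴ = 0.04382872 m
470 × 1.588×10⁻⁴ × 0.65 = 0.0485134 m
0.73 × 990 × 0.898×10⁻⁴ = 0.06489846 m
Δh = 0.04382872 + 0.0485134 + 0.06489846 = 0.15724058 m

Δh = 160 mm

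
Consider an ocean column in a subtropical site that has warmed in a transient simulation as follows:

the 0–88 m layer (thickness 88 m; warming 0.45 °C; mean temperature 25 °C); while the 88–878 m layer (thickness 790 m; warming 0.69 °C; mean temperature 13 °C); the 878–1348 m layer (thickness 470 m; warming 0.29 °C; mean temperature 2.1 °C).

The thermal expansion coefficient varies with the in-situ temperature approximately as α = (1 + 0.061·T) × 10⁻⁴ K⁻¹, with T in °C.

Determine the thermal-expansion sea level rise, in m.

0.123 m

Layer 1: α = (1 + 0.061×25)×10⁻⁴ = 2.525×10⁻⁴ K⁻¹
Layer 2: α = (1 + 0.061×13)×10⁻⁴ = 1.793×10⁻⁴ K⁻¹
Layer 3: α = (1 + 0.061×2.1)×10⁻⁴ = 1.1281×10⁻⁴ K⁻¹
Layer 1: 88 × 0.45 × 2.525×10⁻⁴ = 0.009999 m
Layer 2: 1.793×10⁻⁴ × 790 × 0.69 = 0.09773643 m
878–1348 m: 1.1281×10⁻⁴ × 470 × 0.29 = 0.015376003 m
Δh = 0.009999 + 0.09773643 + 0.015376003 = 0.123111433 m ≈ 0.123 m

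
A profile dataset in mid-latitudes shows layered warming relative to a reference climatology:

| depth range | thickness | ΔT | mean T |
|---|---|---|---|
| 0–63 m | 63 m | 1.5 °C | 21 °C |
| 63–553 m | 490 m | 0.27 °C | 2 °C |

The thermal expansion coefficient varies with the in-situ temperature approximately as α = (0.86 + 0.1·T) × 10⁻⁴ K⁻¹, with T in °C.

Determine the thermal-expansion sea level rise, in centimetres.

Layer 1: α = (0.86 + 0.1×21)×10⁻⁴ = 2.96×10⁻⁴ K⁻¹
Layer 2: α = (0.86 + 0.1×2)×10⁻⁴ = 1.06×10⁻⁴ K⁻¹
Layer 1: 63 × 1.5 × 2.96×10⁻⁴ = 0.027972 m
63–553 m: 0.27 × 490 × 1.06×10⁻⁴ = 0.0140238 m
Δh = 0.027972 + 0.0140238 = 0.0419958 m

4.20 cm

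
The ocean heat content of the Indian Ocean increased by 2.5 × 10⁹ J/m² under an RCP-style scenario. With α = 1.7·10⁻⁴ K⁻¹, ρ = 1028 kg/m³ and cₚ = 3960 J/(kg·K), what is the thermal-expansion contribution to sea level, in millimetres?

Δh = αQ/(ρcₚ) = 1.7×10⁻⁴ × 2.5×10⁹ / (1028 × 3960) ≈ 0.10440 m

Δh ≈ 104 mm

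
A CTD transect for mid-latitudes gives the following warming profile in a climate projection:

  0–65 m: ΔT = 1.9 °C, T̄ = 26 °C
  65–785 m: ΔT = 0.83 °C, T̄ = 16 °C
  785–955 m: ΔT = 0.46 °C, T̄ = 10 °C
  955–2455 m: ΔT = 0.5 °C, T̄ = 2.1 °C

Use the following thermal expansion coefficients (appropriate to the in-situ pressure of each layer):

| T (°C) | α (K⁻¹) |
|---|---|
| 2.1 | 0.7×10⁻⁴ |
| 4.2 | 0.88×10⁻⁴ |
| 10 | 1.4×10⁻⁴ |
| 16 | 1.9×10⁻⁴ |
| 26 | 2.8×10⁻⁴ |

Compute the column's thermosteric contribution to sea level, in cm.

Δh ≈ 21.2 cm

Layer 1 at 26 °C → α = 2.8×10⁻⁴ K⁻¹
Layer 2 at 16 °C → α = 1.9×10⁻⁴ K⁻¹
Layer 3 at 10 °C → α = 1.4×10⁻⁴ K⁻¹
Layer 4 at 2.1 °C → α = 0.7×10⁻⁴ K⁻¹
0–65 m: 2.8×10⁻⁴ × 1.9 × 65 = 0.03458 m
1.9×10⁻⁴ × 720 × 0.83 = 0.113544 m
Layer 3: 170 × 1.4×10⁻⁴ × 0.46 = 0.010948 m
0.5 × 0.7×10⁻⁴ × 1500 = 0.05250 m
Δh = 0.03458 + 0.113544 + 0.010948 + 0.05250 = 0.211572 m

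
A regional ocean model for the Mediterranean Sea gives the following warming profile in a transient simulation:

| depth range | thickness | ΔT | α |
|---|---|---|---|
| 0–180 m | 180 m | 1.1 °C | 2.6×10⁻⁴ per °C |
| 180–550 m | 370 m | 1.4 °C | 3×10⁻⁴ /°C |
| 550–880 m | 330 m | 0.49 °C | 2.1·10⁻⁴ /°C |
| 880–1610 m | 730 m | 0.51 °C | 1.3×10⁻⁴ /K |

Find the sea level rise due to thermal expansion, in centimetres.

29 cm

180 × 2.6×10⁻⁴ × 1.1 = 0.05148 m
180–550 m: 3×10⁻⁴ × 370 × 1.4 = 0.15540 m
550–880 m: 2.1×10⁻⁴ × 0.49 × 330 = 0.033957 m
880–1610 m: 0.51 × 1.3×10⁻⁴ × 730 = 0.048399 m
Δh = 0.05148 + 0.15540 + 0.033957 + 0.048399 = 0.289236 m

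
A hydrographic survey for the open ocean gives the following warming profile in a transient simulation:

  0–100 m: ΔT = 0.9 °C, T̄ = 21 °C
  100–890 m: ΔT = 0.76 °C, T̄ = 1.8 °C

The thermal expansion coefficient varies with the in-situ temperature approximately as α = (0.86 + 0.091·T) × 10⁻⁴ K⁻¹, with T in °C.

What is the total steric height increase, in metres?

0.086 m of thermosteric rise

Layer 1: α = (0.86 + 0.091×21)×10⁻⁴ = 2.771×10⁻⁴ K⁻¹
Layer 2: α = (0.86 + 0.091×1.8)×10⁻⁴ = 1.0238×10⁻⁴ K⁻¹
Layer 1: 0.9 × 2.771×10⁻⁴ × 100 = 0.024939 m
100–890 m: 0.76 × 1.0238×10⁻⁴ × 790 = 0.061468952 m
Δh = 0.024939 + 0.061468952 = 0.086407952 m ≈ 0.086 m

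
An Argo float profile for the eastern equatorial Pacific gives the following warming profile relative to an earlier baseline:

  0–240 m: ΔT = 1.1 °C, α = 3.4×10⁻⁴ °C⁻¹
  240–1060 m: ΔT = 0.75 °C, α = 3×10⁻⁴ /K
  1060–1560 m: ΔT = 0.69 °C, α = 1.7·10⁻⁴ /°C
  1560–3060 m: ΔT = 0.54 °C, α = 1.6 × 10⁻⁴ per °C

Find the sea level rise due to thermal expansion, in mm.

Layer 1: 240 × 3.4×10⁻⁴ × 1.1 = 0.08976 m
Layer 2: 820 × 0.75 × 3×10⁻⁴ = 0.18450 m
Layer 3: 1.7×10⁻⁴ × 0.69 × 500 = 0.05865 m
0.54 × 1.6×10⁻⁴ × 1500 = 0.12960 m
Δh = 0.08976 + 0.18450 + 0.05865 + 0.12960 = 0.46251 m ≈ 463 mm

Δh ≈ 463 mm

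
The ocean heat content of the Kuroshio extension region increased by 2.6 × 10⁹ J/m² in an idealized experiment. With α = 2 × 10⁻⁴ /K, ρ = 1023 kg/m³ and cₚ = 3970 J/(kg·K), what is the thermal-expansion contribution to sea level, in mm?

128 mm

Δh = αQ/(ρcₚ) = 2×10⁻⁴ × 2.6×10⁹ / (1023 × 3970) ≈ 0.12804 m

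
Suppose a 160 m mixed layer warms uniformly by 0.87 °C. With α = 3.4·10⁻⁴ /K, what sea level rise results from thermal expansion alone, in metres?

Δh = αΔT·H = 3.4×10⁻⁴ × 0.87 × 160 = 0.047328 m

0.0473 m of thermosteric rise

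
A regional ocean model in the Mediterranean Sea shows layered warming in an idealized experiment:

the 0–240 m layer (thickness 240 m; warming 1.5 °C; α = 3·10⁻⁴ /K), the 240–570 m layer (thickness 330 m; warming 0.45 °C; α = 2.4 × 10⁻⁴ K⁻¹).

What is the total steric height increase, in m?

about 0.14 m

0–240 m: 3×10⁻⁴ × 1.5 × 240 = 0.10800 m
240–570 m: 330 × 2.4×10⁻⁴ × 0.45 = 0.03564 m
Δh = 0.10800 + 0.03564 = 0.14364 m ≈ 0.14 m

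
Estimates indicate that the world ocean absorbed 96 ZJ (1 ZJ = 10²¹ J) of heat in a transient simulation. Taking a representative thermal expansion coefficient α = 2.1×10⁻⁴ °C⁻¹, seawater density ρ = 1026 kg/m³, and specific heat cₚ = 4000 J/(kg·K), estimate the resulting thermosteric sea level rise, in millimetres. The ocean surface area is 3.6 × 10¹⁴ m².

Per unit area: Q = 96×10²¹ / (3.6×10¹⁴) ≈ 2.667×10⁸ J/m²
Δh = αQ/(ρcₚ) = 2.1×10⁻⁴ × 2.667×10⁸ / (1026 × 4000) ≈ 0.013647 m

Δh ≈ 13.6 mm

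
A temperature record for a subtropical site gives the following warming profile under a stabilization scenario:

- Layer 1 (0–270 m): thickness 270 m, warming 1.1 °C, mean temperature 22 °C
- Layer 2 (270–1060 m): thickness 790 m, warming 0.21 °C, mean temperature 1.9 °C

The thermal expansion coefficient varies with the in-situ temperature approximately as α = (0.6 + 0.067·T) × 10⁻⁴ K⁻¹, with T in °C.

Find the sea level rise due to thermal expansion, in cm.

7.37 cm of thermosteric rise

Layer 1: α = (0.6 + 0.067×22)×10⁻⁴ = 2.074×10⁻⁴ K⁻¹
Layer 2: α = (0.6 + 0.067×1.9)×10⁻⁴ = 0.7273×10⁻⁴ K⁻¹
Layer 1: 2.074×10⁻⁴ × 1.1 × 270 = 0.0615978 m
Layer 2: 790 × 0.7273×10⁻⁴ × 0.21 = 0.012065907 m
Δh = 0.0615978 + 0.012065907 = 0.073663707 m ≈ 7.37 cm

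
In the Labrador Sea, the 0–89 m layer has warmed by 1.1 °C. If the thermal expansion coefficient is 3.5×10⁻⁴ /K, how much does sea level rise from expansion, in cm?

Δh ≈ 3.4 cm

Δh = αΔT·H = 3.5×10⁻⁴ × 1.1 × 89 = 0.034265 m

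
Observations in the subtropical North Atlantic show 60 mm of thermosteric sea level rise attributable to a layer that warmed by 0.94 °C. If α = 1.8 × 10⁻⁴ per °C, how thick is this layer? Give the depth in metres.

H = Δh/(αΔT) = 0.06 / (1.8×10⁻⁴ × 0.94) ≈ 354.6 m

355 m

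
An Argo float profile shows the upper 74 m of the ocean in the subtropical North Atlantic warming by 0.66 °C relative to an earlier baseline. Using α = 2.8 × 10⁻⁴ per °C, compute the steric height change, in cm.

1.37 cm

Δh = αΔT·H = 2.8×10⁻⁴ × 0.66 × 74 = 0.0136752 m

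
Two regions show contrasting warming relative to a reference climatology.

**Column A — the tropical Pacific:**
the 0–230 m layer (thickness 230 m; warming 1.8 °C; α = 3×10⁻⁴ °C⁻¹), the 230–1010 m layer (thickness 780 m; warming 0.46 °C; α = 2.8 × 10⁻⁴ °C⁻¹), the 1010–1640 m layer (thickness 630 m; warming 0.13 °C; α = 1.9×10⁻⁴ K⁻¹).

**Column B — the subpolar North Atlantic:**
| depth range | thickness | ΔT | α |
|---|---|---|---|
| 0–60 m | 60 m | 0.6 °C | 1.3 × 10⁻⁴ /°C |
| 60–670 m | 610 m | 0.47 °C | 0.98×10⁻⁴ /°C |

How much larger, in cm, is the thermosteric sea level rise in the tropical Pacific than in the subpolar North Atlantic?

A 0–230 m: 3×10⁻⁴ × 230 × 1.8 = 0.12420 m
A Layer 2: 780 × 0.46 × 2.8×10⁻⁴ = 0.100464 m
A Layer 3: 1.9×10⁻⁴ × 630 × 0.13 = 0.015561 m
A total: 0.240225 m
B 60 × 1.3×10⁻⁴ × 0.6 = 0.00468 m
B 610 × 0.98×10⁻⁴ × 0.47 = 0.0280966 m
B total: 0.0327766 m
Difference: 0.240225 − 0.0327766 = 0.2074484 m

Δh_A − Δh_B ≈ 21 cm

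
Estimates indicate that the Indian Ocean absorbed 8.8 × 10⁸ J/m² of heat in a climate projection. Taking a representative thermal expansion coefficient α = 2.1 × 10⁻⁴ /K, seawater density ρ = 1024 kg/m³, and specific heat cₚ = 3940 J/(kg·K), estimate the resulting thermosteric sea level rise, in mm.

about 45.8 mm

Δh = αQ/(ρcₚ) = 2.1×10⁻⁴ × 8.8×10⁸ / (1024 × 3940) ≈ 0.045804 m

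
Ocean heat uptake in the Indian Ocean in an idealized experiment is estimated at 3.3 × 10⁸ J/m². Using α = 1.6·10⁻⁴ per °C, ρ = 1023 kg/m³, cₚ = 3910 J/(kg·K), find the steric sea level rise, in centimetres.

1.3 cm

Δh = αQ/(ρcₚ) = 1.6×10⁻⁴ × 3.3×10⁸ / (1023 × 3910) ≈ 0.01320 m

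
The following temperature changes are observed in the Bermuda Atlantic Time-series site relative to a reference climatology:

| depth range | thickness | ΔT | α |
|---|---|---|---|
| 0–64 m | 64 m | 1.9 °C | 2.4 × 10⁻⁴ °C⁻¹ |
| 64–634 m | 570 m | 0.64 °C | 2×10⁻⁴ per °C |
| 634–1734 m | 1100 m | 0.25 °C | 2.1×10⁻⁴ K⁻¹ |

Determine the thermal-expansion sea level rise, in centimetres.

0–64 m: 2.4×10⁻⁴ × 1.9 × 64 = 0.029184 m
64–634 m: 570 × 2×10⁻⁴ × 0.64 = 0.07296 m
634–1734 m: 2.1×10⁻⁴ × 0.25 × 1100 = 0.05775 m
Δh = 0.029184 + 0.07296 + 0.05775 = 0.159894 m

Δh ≈ 16 cm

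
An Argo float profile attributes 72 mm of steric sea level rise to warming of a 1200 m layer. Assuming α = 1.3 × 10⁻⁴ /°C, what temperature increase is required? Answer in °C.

ΔT = Δh/(αH) = 0.072 / (1.3×10⁻⁴ × 1200) ≈ 0.4615 °C

ΔT ≈ 0.462 °C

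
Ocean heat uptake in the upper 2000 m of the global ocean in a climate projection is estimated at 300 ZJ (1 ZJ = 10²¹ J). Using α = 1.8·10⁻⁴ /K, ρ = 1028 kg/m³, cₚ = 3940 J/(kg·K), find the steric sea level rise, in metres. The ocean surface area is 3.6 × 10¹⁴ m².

Per unit area: Q = 300×10²¹ / (3.6×10¹⁴) ≈ 8.333×10⁸ J/m²
Δh = αQ/(ρcₚ) = 1.8×10⁻⁴ × 8.333×10⁸ / (1028 × 3940) ≈ 0.037033 m

Δh ≈ 0.0370 m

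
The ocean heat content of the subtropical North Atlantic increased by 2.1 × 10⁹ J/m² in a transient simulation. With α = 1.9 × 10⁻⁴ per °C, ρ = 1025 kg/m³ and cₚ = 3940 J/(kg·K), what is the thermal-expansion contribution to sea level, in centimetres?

Δh = αQ/(ρcₚ) = 1.9×10⁻⁴ × 2.1×10⁹ / (1025 × 3940) ≈ 0.098799 m

about 9.9 cm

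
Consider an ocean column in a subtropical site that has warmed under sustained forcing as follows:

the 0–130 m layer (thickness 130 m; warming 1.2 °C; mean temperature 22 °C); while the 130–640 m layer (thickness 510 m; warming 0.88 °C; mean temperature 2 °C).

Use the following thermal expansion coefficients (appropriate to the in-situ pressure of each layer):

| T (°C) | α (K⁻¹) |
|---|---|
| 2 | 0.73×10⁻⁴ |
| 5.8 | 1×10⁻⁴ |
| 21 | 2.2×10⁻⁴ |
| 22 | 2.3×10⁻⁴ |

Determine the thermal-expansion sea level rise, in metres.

Layer 1 at 22 °C → α = 2.3×10⁻⁴ K⁻¹
Layer 2 at 2 °C → α = 0.73×10⁻⁴ K⁻¹
130 × 2.3×10⁻⁴ × 1.2 = 0.03588 m
130–640 m: 510 × 0.88 × 0.73×10⁻⁴ = 0.0327624 m
Δh = 0.03588 + 0.0327624 = 0.0686424 m

0.0686 m of thermosteric rise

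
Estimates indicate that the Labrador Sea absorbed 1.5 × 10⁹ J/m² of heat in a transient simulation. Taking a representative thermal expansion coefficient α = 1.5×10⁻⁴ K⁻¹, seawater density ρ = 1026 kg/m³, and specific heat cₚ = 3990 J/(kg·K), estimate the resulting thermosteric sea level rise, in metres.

Δh = αQ/(ρcₚ) = 1.5×10⁻⁴ × 1.5×10⁹ / (1026 × 3990) ≈ 0.054962 m

0.055 m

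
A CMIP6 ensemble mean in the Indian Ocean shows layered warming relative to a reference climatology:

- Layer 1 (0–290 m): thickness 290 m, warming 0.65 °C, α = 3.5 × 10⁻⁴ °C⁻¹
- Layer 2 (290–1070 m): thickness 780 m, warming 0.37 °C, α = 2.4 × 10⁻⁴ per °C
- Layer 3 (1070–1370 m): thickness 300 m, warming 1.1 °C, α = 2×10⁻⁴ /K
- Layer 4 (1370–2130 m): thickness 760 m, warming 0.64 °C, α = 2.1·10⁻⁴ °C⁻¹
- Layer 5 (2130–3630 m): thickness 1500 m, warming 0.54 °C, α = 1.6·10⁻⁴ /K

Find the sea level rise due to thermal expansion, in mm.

about 430 mm

Layer 1: 3.5×10⁻⁴ × 0.65 × 290 = 0.065975 m
290–1070 m: 0.37 × 2.4×10⁻⁴ × 780 = 0.069264 m
300 × 2×10⁻⁴ × 1.1 = 0.06600 m
Layer 4: 2.1×10⁻⁴ × 760 × 0.64 = 0.102144 m
1.6×10⁻⁴ × 0.54 × 1500 = 0.12960 m
Δh = 0.065975 + 0.069264 + 0.06600 + 0.102144 + 0.12960 = 0.432983 m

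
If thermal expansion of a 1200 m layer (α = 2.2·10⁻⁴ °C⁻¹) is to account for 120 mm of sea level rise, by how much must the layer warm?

about 0.455 °C

ΔT = Δh/(αH) = 0.12 / (2.2×10⁻⁴ × 1200) ≈ 0.4545 °C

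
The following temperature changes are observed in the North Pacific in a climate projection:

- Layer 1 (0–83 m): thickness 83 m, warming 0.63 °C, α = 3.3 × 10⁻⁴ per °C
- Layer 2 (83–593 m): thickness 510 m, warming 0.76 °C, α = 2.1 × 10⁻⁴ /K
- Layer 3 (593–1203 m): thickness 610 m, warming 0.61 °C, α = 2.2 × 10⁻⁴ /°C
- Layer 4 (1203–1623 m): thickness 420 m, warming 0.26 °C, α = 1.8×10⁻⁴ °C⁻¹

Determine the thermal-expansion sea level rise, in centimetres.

20.0 cm of thermosteric rise

Layer 1: 3.3×10⁻⁴ × 83 × 0.63 = 0.0172557 m
2.1×10⁻⁴ × 510 × 0.76 = 0.081396 m
2.2×10⁻⁴ × 0.61 × 610 = 0.081862 m
Layer 4: 420 × 1.8×10⁻⁴ × 0.26 = 0.019656 m
Δh = 0.0172557 + 0.081396 + 0.081862 + 0.019656 = 0.2001697 m ≈ 20.0 cm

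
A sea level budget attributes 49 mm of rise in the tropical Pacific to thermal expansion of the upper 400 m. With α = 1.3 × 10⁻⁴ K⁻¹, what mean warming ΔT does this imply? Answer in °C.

ΔT = Δh/(αH) = 0.049 / (1.3×10⁻⁴ × 400) ≈ 0.9423 °C

about 0.94 °C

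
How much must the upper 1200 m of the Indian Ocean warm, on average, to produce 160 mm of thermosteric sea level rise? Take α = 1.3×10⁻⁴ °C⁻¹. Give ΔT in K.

ΔT = Δh/(αH) = 0.16 / (1.3×10⁻⁴ × 1200) ≈ 1.026 K

ΔT ≈ 1.03 K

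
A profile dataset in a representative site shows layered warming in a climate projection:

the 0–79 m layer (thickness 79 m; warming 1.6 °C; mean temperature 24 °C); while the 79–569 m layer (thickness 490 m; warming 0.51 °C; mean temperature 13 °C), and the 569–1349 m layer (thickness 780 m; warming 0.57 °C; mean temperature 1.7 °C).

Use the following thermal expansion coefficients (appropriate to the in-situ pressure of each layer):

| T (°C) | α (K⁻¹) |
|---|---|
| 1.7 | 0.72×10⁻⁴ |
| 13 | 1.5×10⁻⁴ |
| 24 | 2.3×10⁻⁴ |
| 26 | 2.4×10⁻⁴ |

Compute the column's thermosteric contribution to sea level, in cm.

Layer 1 at 24 °C → α = 2.3×10⁻⁴ K⁻¹
Layer 2 at 13 °C → α = 1.5×10⁻⁴ K⁻¹
Layer 3 at 1.7 °C → α = 0.72×10⁻⁴ K⁻¹
79 × 1.6 × 2.3×10⁻⁴ = 0.029072 m
Layer 2: 1.5×10⁻⁴ × 0.51 × 490 = 0.037485 m
569–1349 m: 0.72×10⁻⁴ × 0.57 × 780 = 0.0320112 m
Δh = 0.029072 + 0.037485 + 0.0320112 = 0.0985682 m

9.86 cm of thermosteric rise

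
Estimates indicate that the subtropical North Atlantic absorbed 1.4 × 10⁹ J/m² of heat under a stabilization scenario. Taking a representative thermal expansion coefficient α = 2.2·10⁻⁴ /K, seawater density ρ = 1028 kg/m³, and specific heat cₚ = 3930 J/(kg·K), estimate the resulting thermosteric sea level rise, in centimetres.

7.6 cm

Δh = αQ/(ρcₚ) = 2.2×10⁻⁴ × 1.4×10⁹ / (1028 × 3930) ≈ 0.076237 m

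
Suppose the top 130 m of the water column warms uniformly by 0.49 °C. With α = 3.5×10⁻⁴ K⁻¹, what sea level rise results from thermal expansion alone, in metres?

Δh = αΔT·H = 3.5×10⁻⁴ × 0.49 × 130 = 0.022295 m

0.022 m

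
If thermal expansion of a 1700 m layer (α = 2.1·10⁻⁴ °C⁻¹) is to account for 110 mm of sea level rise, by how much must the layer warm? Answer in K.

ΔT = Δh/(αH) = 0.11 / (2.1×10⁻⁴ × 1700) ≈ 0.3081 K

ΔT ≈ 0.31 K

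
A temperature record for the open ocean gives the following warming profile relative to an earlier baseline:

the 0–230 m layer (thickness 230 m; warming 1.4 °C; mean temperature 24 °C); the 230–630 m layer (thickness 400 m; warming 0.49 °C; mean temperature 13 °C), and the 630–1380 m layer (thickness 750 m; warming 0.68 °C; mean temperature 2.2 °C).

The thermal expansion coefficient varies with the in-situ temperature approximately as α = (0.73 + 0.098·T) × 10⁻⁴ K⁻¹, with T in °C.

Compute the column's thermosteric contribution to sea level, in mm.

Layer 1: α = (0.73 + 0.098×24)×10⁻⁴ = 3.082×10⁻⁴ K⁻¹
Layer 2: α = (0.73 + 0.098×13)×10⁻⁴ = 2.004×10⁻⁴ K⁻¹
Layer 3: α = (0.73 + 0.098×2.2)×10⁻⁴ = 0.9456×10⁻⁴ K⁻¹
Layer 1: 3.082×10⁻⁴ × 1.4 × 230 = 0.0992404 m
400 × 0.49 × 2.004×10⁻⁴ = 0.0392784 m
Layer 3: 0.9456×10⁻⁴ × 750 × 0.68 = 0.0482256 m
Δh = 0.0992404 + 0.0392784 + 0.0482256 = 0.1867444 m

190 mm of thermosteric rise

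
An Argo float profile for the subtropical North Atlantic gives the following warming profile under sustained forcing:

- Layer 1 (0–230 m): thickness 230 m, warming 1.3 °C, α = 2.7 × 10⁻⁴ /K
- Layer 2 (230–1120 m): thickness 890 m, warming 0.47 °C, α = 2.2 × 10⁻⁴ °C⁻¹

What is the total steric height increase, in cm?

Layer 1: 2.7×10⁻⁴ × 230 × 1.3 = 0.08073 m
0.47 × 2.2×10⁻⁴ × 890 = 0.092026 m
Δh = 0.08073 + 0.092026 = 0.172756 m

17 cm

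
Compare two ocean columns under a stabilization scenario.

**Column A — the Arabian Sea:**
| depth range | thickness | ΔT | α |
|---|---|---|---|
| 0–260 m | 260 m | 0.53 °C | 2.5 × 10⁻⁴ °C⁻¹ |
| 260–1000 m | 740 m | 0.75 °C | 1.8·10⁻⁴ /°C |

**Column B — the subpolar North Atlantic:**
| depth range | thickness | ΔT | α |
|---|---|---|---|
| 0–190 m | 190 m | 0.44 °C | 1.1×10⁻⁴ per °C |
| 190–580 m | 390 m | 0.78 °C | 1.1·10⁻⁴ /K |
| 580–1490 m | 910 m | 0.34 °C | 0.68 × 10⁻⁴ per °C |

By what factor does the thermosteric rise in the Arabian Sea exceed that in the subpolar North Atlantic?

a factor of 2.1

A 0–260 m: 2.5×10⁻⁴ × 0.53 × 260 = 0.03445 m
A 260–1000 m: 1.8×10⁻⁴ × 740 × 0.75 = 0.09990 m
A total: 0.13435 m
B Layer 1: 0.44 × 1.1×10⁻⁴ × 190 = 0.009196 m
B 190–580 m: 390 × 1.1×10⁻⁴ × 0.78 = 0.033462 m
B 0.34 × 0.68×10⁻⁴ × 910 = 0.0210392 m
B total: 0.0636972 m
Ratio: 0.13435 / 0.0636972 ≈ 2.109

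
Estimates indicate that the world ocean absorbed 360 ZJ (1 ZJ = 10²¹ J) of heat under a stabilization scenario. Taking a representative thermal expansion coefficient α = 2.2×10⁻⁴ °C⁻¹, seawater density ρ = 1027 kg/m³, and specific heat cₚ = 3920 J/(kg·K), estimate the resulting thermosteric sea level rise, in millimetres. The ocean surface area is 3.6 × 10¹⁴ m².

Per unit area: Q = 360×10²¹ / (3.6×10¹⁴) = 1×10⁹ J/m²
Δh = αQ/(ρcₚ) = 2.2×10⁻⁴ × 1×10⁹ / (1027 × 3920) ≈ 0.054647 m

54.6 mm of thermosteric rise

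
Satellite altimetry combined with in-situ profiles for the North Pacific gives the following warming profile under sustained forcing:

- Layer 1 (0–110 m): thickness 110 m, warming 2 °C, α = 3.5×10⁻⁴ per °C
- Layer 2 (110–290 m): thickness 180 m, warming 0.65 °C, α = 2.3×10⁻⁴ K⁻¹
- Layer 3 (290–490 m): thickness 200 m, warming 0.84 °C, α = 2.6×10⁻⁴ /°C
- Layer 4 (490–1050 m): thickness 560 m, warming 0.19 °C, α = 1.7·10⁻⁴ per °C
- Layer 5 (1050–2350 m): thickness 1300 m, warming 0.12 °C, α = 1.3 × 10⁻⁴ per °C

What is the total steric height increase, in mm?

110 × 3.5×10⁻⁴ × 2 = 0.07700 m
110–290 m: 180 × 0.65 × 2.3×10⁻⁴ = 0.02691 m
290–490 m: 0.84 × 200 × 2.6×10⁻⁴ = 0.04368 m
Layer 4: 0.19 × 560 × 1.7×10⁻⁴ = 0.018088 m
Layer 5: 1.3×10⁻⁴ × 0.12 × 1300 = 0.02028 m
Δh = 0.07700 + 0.02691 + 0.04368 + 0.018088 + 0.02028 = 0.185958 m ≈ 190 mm

Δh = 190 mm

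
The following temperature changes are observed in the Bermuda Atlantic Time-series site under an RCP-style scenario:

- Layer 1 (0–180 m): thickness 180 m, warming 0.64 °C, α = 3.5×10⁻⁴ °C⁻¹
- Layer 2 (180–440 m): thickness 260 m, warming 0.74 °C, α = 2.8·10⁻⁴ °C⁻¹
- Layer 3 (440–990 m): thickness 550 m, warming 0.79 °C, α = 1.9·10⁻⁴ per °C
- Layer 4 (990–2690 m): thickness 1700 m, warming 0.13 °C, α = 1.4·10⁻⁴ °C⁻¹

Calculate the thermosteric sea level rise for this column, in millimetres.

208 mm of thermosteric rise

180 × 0.64 × 3.5×10⁻⁴ = 0.04032 m
180–440 m: 2.8×10⁻⁴ × 0.74 × 260 = 0.053872 m
0.79 × 1.9×10⁻⁴ × 550 = 0.082555 m
0.13 × 1.4×10⁻⁴ × 1700 = 0.03094 m
Δh = 0.04032 + 0.053872 + 0.082555 + 0.03094 = 0.207687 m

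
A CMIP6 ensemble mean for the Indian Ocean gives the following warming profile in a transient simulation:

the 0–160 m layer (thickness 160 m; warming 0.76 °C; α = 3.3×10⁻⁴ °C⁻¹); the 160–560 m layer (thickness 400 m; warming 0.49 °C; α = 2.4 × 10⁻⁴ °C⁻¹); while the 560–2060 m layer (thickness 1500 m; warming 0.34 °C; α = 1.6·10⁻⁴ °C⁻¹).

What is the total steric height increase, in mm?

Δh = 170 mm

3.3×10⁻⁴ × 160 × 0.76 = 0.040128 m
Layer 2: 2.4×10⁻⁴ × 0.49 × 400 = 0.04704 m
1.6×10⁻⁴ × 0.34 × 1500 = 0.08160 m
Δh = 0.040128 + 0.04704 + 0.08160 = 0.168768 m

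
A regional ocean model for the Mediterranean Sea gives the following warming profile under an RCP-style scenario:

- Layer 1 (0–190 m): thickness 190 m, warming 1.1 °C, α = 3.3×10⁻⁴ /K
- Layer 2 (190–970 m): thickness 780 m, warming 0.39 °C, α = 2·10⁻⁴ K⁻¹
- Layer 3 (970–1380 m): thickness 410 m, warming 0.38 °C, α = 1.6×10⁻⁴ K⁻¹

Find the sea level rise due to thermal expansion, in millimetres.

1.1 × 3.3×10⁻⁴ × 190 = 0.06897 m
190–970 m: 780 × 2×10⁻⁴ × 0.39 = 0.06084 m
970–1380 m: 410 × 1.6×10⁻⁴ × 0.38 = 0.024928 m
Δh = 0.06897 + 0.06084 + 0.024928 = 0.154738 m

155 mm of thermosteric rise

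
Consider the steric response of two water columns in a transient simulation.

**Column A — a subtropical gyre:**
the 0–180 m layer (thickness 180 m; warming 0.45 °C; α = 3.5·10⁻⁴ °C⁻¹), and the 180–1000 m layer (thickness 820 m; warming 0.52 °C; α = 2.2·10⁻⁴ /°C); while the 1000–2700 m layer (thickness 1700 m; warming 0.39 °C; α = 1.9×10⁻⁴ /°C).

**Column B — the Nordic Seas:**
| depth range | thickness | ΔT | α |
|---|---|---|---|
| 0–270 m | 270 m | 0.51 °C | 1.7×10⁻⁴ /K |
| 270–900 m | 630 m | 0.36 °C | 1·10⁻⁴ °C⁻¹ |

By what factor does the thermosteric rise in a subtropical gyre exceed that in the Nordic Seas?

A 0–180 m: 180 × 0.45 × 3.5×10⁻⁴ = 0.02835 m
A 820 × 0.52 × 2.2×10⁻⁴ = 0.093808 m
A 1000–2700 m: 1700 × 0.39 × 1.9×10⁻⁴ = 0.12597 m
A total: 0.248128 m
B 1.7×10⁻⁴ × 270 × 0.51 = 0.023409 m
B Layer 2: 1×10⁻⁴ × 630 × 0.36 = 0.02268 m
B total: 0.046089 m
Ratio: 0.248128 / 0.046089 ≈ 5.384

a factor of 5.4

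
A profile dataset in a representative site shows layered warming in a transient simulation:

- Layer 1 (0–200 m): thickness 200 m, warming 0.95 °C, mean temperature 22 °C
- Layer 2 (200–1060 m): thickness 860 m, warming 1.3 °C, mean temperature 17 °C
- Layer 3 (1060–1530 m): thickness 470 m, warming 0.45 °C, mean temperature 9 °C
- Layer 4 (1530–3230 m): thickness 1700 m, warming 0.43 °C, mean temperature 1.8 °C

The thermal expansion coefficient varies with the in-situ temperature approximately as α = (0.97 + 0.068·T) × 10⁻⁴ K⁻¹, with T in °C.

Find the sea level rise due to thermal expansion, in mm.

Layer 1: α = (0.97 + 0.068×22)×10⁻⁴ = 2.466×10⁻⁴ K⁻¹
Layer 2: α = (0.97 + 0.068×17)×10⁻⁴ = 2.126×10⁻⁴ K⁻¹
Layer 3: α = (0.97 + 0.068×9)×10⁻⁴ = 1.582×10⁻⁴ K⁻¹
Layer 4: α = (0.97 + 0.068×1.8)×10⁻⁴ = 1.0924×10⁻⁴ K⁻¹
0–200 m: 2.466×10⁻⁴ × 0.95 × 200 = 0.046854 m
1.3 × 860 × 2.126×10⁻⁴ = 0.2376868 m
1.582×10⁻⁴ × 470 × 0.45 = 0.0334593 m
1700 × 0.43 × 1.0924×10⁻⁴ = 0.07985444 m
Δh = 0.046854 + 0.2376868 + 0.0334593 + 0.07985444 = 0.39785454 m

Δh = 398 mm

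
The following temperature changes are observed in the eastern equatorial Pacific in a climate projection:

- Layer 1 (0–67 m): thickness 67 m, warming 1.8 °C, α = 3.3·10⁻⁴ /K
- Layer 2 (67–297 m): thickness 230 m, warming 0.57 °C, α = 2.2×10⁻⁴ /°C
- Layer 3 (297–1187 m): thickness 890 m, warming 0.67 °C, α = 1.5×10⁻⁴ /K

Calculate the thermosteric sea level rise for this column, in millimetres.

0–67 m: 1.8 × 3.3×10⁻⁴ × 67 = 0.039798 m
Layer 2: 2.2×10⁻⁴ × 230 × 0.57 = 0.028842 m
Layer 3: 890 × 0.67 × 1.5×10⁻⁴ = 0.089445 m
Δh = 0.039798 + 0.028842 + 0.089445 = 0.158085 m

Δh = 160 mm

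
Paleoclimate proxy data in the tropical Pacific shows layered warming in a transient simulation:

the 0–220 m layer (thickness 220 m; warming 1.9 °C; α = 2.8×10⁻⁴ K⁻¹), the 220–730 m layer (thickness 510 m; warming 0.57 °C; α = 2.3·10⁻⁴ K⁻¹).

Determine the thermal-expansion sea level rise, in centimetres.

18 cm

Layer 1: 2.8×10⁻⁴ × 220 × 1.9 = 0.11704 m
Layer 2: 2.3×10⁻⁴ × 0.57 × 510 = 0.066861 m
Δh = 0.11704 + 0.066861 = 0.183901 m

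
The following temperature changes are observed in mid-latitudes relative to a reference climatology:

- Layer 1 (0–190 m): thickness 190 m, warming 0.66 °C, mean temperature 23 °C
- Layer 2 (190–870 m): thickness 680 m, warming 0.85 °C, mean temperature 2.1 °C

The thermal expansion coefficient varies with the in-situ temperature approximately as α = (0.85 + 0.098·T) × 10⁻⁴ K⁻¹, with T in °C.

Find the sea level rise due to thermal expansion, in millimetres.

Δh = 99.9 mm

Layer 1: α = (0.85 + 0.098×23)×10⁻⁴ = 3.104×10⁻⁴ K⁻¹
Layer 2: α = (0.85 + 0.098×2.1)×10⁻⁴ = 1.0558×10⁻⁴ K⁻¹
0–190 m: 3.104×10⁻⁴ × 0.66 × 190 = 0.03892416 m
680 × 0.85 × 1.0558×10⁻⁴ = 0.06102524 m
Δh = 0.03892416 + 0.06102524 = 0.0999494 m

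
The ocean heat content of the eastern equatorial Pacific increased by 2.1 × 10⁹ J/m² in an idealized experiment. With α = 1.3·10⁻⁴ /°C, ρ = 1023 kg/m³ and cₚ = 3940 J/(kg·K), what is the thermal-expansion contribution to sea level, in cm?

Δh = αQ/(ρcₚ) = 1.3×10⁻⁴ × 2.1×10⁹ / (1023 × 3940) ≈ 0.067732 m

Δh ≈ 6.77 cm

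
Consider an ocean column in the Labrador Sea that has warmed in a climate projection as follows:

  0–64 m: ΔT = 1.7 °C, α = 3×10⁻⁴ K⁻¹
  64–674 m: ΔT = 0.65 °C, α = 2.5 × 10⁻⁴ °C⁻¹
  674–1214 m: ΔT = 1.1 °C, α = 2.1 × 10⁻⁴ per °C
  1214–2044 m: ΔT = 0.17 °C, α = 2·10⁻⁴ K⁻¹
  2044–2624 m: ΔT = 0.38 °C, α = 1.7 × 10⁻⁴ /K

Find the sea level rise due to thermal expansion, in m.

3×10⁻⁴ × 1.7 × 64 = 0.03264 m
64–674 m: 2.5×10⁻⁴ × 0.65 × 610 = 0.099125 m
Layer 3: 1.1 × 2.1×10⁻⁴ × 540 = 0.12474 m
1214–2044 m: 0.17 × 2×10⁻⁴ × 830 = 0.02822 m
1.7×10⁻⁴ × 0.38 × 580 = 0.037468 m
Δh = 0.03264 + 0.099125 + 0.12474 + 0.02822 + 0.037468 = 0.322193 m

Δh ≈ 0.322 m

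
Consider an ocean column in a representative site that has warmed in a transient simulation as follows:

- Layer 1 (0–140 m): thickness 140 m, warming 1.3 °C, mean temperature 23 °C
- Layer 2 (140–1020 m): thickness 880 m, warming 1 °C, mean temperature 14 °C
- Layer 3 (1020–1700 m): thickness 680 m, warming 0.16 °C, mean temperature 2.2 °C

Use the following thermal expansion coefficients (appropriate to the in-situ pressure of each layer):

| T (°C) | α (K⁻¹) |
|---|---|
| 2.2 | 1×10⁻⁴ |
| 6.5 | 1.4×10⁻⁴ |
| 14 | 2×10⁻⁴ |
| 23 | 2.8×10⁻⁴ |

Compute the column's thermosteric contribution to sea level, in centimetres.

about 23.8 cm

Layer 1 at 23 °C → α = 2.8×10⁻⁴ K⁻¹
Layer 2 at 14 °C → α = 2×10⁻⁴ K⁻¹
Layer 3 at 2.2 °C → α = 1×10⁻⁴ K⁻¹
Layer 1: 140 × 2.8×10⁻⁴ × 1.3 = 0.05096 m
Layer 2: 2×10⁻⁴ × 880 × 1 = 0.17600 m
0.16 × 680 × 1×10⁻⁴ = 0.01088 m
Δh = 0.05096 + 0.17600 + 0.01088 = 0.23784 m ≈ 23.8 cm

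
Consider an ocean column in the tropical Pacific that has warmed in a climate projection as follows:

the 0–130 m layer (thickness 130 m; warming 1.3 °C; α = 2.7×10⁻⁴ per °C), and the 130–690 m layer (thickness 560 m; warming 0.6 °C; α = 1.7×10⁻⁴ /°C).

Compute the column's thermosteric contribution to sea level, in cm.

2.7×10⁻⁴ × 1.3 × 130 = 0.04563 m
0.6 × 1.7×10⁻⁴ × 560 = 0.05712 m
Δh = 0.04563 + 0.05712 = 0.10275 m

10.3 cm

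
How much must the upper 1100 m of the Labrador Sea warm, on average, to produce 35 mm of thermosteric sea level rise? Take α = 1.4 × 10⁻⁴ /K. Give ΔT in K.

ΔT = Δh/(αH) = 0.035 / (1.4×10⁻⁴ × 1100) ≈ 0.2273 K

0.227 K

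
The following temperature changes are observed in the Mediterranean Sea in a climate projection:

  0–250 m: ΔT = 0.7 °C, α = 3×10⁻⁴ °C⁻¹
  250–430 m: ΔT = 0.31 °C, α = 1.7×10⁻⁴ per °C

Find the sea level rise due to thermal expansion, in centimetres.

Δh = 6.20 cm

Layer 1: 0.7 × 3×10⁻⁴ × 250 = 0.05250 m
0.31 × 1.7×10⁻⁴ × 180 = 0.009486 m
Δh = 0.05250 + 0.009486 = 0.061986 m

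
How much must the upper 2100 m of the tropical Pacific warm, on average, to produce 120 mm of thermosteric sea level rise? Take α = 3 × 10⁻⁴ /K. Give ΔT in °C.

about 0.19 °C

ΔT = Δh/(αH) = 0.12 / (3×10⁻⁴ × 2100) ≈ 0.1905 °C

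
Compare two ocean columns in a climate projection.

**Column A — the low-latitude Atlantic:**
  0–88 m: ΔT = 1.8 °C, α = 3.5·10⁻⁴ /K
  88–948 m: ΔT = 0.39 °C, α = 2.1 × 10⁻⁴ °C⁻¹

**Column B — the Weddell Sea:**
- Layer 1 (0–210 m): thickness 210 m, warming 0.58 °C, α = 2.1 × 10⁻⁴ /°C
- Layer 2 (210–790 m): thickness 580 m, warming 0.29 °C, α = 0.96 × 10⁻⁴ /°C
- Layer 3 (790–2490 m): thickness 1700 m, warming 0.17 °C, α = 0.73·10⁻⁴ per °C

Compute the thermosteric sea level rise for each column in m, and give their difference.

A 0–88 m: 88 × 3.5×10⁻⁴ × 1.8 = 0.05544 m
A 860 × 0.39 × 2.1×10⁻⁴ = 0.070434 m
A total: 0.125874 m
B 0–210 m: 2.1×10⁻⁴ × 0.58 × 210 = 0.025578 m
B 210–790 m: 0.96×10⁻⁴ × 580 × 0.29 = 0.0161472 m
B Layer 3: 0.17 × 1700 × 0.73×10⁻⁴ = 0.021097 m
B total: 0.0628222 m
Difference: 0.125874 − 0.0628222 = 0.0630518 m

A: 0.126 m; B: 0.0628 m; difference 0.0631 m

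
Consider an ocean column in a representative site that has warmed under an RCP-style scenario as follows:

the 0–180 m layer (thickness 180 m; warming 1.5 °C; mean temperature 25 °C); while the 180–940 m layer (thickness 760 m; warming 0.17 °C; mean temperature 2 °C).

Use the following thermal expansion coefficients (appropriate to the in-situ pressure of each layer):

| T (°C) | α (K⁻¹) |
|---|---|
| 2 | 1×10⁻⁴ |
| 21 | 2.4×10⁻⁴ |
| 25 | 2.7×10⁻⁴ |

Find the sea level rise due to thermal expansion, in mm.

Layer 1 at 25 °C → α = 2.7×10⁻⁴ K⁻¹
Layer 2 at 2 °C → α = 1×10⁻⁴ K⁻¹
Layer 1: 180 × 2.7×10⁻⁴ × 1.5 = 0.07290 m
Layer 2: 760 × 0.17 × 1×10⁻⁴ = 0.01292 m
Δh = 0.07290 + 0.01292 = 0.08582 m

86 mm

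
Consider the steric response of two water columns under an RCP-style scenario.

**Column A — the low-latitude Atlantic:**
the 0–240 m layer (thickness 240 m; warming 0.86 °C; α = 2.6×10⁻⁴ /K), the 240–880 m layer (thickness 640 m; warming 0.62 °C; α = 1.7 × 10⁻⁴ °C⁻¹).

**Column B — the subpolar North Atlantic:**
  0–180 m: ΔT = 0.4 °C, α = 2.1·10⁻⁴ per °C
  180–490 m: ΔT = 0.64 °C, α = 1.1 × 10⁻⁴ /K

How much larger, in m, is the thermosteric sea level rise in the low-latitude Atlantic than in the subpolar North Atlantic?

A Layer 1: 2.6×10⁻⁴ × 0.86 × 240 = 0.053664 m
A 1.7×10⁻⁴ × 640 × 0.62 = 0.067456 m
A total: 0.12112 m
B 0–180 m: 180 × 2.1×10⁻⁴ × 0.4 = 0.01512 m
B 180–490 m: 310 × 1.1×10⁻⁴ × 0.64 = 0.021824 m
B total: 0.036944 m
Difference: 0.12112 − 0.036944 = 0.084176 m

0.084 m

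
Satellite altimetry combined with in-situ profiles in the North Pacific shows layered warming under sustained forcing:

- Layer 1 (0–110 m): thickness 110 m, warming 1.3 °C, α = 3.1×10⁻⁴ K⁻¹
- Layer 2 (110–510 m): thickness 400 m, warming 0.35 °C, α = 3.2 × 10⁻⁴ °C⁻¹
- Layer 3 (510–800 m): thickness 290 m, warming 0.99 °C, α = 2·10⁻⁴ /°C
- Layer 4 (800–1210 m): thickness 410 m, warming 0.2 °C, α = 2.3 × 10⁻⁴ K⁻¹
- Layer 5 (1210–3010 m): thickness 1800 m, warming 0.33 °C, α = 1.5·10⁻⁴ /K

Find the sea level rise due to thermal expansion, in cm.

25.5 cm

Layer 1: 3.1×10⁻⁴ × 110 × 1.3 = 0.04433 m
110–510 m: 3.2×10⁻⁴ × 400 × 0.35 = 0.04480 m
510–800 m: 2×10⁻⁴ × 0.99 × 290 = 0.05742 m
Layer 4: 2.3×10⁻⁴ × 0.2 × 410 = 0.01886 m
Layer 5: 1.5×10⁻⁴ × 1800 × 0.33 = 0.08910 m
Δh = 0.04433 + 0.04480 + 0.05742 + 0.01886 + 0.08910 = 0.25451 m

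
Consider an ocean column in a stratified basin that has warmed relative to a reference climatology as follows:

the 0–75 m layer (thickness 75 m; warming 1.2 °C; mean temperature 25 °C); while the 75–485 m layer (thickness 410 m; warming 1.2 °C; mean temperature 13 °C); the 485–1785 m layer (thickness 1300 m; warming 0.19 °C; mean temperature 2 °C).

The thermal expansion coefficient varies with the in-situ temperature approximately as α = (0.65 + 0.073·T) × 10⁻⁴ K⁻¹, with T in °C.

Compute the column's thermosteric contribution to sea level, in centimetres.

Layer 1: α = (0.65 + 0.073×25)×10⁻⁴ = 2.475×10⁻⁴ K⁻¹
Layer 2: α = (0.65 + 0.073×13)×10⁻⁴ = 1.599×10⁻⁴ K⁻¹
Layer 3: α = (0.65 + 0.073×2)×10⁻⁴ = 0.796×10⁻⁴ K⁻¹
0–75 m: 75 × 1.2 × 2.475×10⁻⁴ = 0.022275 m
Layer 2: 1.2 × 1.599×10⁻⁴ × 410 = 0.0786708 m
0.796×10⁻⁴ × 1300 × 0.19 = 0.0196612 m
Δh = 0.022275 + 0.0786708 + 0.0196612 = 0.120607 m

Δh = 12.1 cm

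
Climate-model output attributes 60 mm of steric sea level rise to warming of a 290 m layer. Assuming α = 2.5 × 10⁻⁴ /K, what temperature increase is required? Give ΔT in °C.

about 0.83 °C

ΔT = Δh/(αH) = 0.06 / (2.5×10⁻⁴ × 290) ≈ 0.8276 °C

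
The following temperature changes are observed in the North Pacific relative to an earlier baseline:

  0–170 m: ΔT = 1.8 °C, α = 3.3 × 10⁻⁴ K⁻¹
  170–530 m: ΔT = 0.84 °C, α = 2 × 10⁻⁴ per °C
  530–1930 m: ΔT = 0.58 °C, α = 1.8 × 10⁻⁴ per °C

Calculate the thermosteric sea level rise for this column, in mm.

308 mm of thermosteric rise

Layer 1: 170 × 3.3×10⁻⁴ × 1.8 = 0.10098 m
360 × 0.84 × 2×10⁻⁴ = 0.06048 m
1400 × 1.8×10⁻⁴ × 0.58 = 0.14616 m
Δh = 0.10098 + 0.06048 + 0.14616 = 0.30762 m ≈ 308 mm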